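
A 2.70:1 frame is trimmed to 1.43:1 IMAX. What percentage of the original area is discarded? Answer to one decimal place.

The height stays; only width is cut (since 1.43:1 IMAX is narrower than 2.70:1).
Area ratio = (1.430)/(2.700) = 52.96%; the remaining 47.04% is cropped out.

47.0%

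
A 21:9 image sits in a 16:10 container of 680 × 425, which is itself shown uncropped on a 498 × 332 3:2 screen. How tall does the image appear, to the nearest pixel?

First fit — 21:9 into 680×425 spans the width: 680.00 × 291.43.
The 16:10 canvas is width-limited in 498×332, giving 498.00 × 311.25; scale factor 0.7324.
The image scales with it: height 291.43 × 0.7324 ≈ 213.43.

213 px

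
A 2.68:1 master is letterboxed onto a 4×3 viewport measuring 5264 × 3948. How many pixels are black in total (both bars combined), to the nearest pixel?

2.68:1 (2.680) > 4×3 (1.333), so the master fills the width.
Content height = 5264 / 2.680 ≈ 1964.1791 px.
Black = 3948 − 1964.1791 = 1983.8209 px.
That's 1983.8209 × 5264 ≈ 10442833 black pixels.

10442833 pixels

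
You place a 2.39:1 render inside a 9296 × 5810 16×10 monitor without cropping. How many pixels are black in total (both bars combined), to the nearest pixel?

17852598 pixels

2.39:1 is wider than 16×10, so it spans the full width.
That makes the image 3889.5397 px tall (9296 / 2.390).
Black = 5810 − 3889.5397 = 1920.4603 px.
Across the 9296-px span: 1920.4603 × 9296 ≈ 17852598 px.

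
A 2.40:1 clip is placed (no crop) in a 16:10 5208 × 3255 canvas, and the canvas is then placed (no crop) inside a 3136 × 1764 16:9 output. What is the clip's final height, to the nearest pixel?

Inside the 5208×3255 canvas the clip is width-limited at 5208.00 × 2170.00.
The 16:10 canvas is height-limited in 3136×1764, giving 2822.40 × 1764.00; scale factor 0.5419.
So the clip's height is 2170.00 × 0.5419 ≈ 1176.00.

1176 px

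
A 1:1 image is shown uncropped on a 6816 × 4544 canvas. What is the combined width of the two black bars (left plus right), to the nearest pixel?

1:1 (1.000) < 3:2 (1.500), so the image fills the height.
The image is 4544 × 1/1 ≈ 4544.00 px wide.
6816 − 4544.00 = 2272.00 px of bars.

2272 px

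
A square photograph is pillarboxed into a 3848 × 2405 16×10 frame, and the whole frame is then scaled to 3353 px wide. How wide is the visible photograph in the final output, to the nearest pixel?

2096 px

In the 3848×2405 frame the photograph fills the height: width = 2405 × 1/1 ≈ 2405.00 px.
The frame scales by 3353/3848 = 0.8714; 2405.00 × 0.8714 ≈ 2095.62 px.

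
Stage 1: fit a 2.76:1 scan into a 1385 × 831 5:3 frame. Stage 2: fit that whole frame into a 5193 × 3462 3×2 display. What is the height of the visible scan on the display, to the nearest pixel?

1882 px

2.76:1 in 1385×831: fills the width, so the scan is 1385.00 × 501.81.
The 5:3 canvas is width-limited in 5193×3462, giving 5193.00 × 3115.80; scale factor 3.7495.
Applying the same ×3.7495: 501.81 → 1881.52.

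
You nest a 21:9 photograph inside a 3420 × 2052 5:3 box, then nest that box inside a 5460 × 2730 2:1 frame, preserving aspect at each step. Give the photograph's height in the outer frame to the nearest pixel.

21:9 in 3420×2052: fills the width, so the photograph is 3420.00 × 1465.71.
Second fit — the 5:3 canvas into 5460×2730 spans the height: 4550.00 × 2730.00 (×1.3304 from 3420×2052).
The photograph scales with it: height 1465.71 × 1.3304 ≈ 1950.00.

1950 px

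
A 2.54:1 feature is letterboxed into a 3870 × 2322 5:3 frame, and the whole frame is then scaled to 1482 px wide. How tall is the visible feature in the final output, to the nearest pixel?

583 px

Fitted into 3870×2322, the feature spans the width; its height is 3870 / 2.540 ≈ 1523.62 px.
The frame scales by 1482/3870 = 0.3829; 1523.62 × 0.3829 ≈ 583.46 px.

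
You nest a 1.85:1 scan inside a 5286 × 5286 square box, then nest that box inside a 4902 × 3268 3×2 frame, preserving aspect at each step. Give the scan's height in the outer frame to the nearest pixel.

1766 px

Inside the 5286×5286 canvas the scan is width-limited at 5286.00 × 2857.30.
The square canvas is height-limited in 4902×3268, giving 3268.00 × 3268.00; scale factor 0.6182.
So the scan's height is 2857.30 × 0.6182 ≈ 1766.49.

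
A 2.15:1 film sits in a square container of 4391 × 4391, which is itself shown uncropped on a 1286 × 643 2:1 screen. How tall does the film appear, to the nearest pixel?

First fit — 2.15:1 into 4391×4391 spans the width: 4391.00 × 2042.33.
Second fit — the square canvas into 1286×643 spans the height: 643.00 × 643.00 (×0.1464 from 4391×4391).
Applying the same ×0.1464: 2042.33 → 299.07.

299 px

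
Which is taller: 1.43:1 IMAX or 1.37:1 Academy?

1.37:1 Academy

1.43 and 1.37; 1.43 > 1.37. The smaller width-to-height ratio is the taller frame.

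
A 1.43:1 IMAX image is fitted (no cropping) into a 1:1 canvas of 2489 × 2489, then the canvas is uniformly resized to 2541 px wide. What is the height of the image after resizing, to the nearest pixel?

1777 px

Fitted into 2489×2489, the image spans the width; its height is 2489 / 1.430 ≈ 1740.56 px.
Scaling 2489 → 2541 is ×1.0209, so the height becomes 1740.56 × 1.0209 ≈ 1776.92 px.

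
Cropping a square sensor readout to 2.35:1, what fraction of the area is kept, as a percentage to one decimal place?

42.6%

Going from square to 2.35:1 means cutting height while keeping width.
(1.000)/(2.350) ≈ 0.426 of the area survives.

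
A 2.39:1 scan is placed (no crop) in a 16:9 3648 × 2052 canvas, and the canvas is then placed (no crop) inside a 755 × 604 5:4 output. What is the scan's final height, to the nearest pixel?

2.39:1 in 3648×2052: fills the width, so the scan is 3648.00 × 1526.36.
The 16:9 canvas is width-limited in 755×604, giving 755.00 × 424.69; scale factor 0.2070.
So the scan's height is 1526.36 × 0.2070 ≈ 315.90.

316 px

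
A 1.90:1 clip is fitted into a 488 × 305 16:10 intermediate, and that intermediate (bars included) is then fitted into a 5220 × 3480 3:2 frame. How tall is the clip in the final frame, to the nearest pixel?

First fit — 1.90:1 into 488×305 spans the width: 488.00 × 256.84.
Second fit — the 16:10 canvas into 5220×3480 spans the width: 5220.00 × 3262.50 (×10.6967 from 488×305).
The clip scales with it: height 256.84 × 10.6967 ≈ 2747.37.

2747 px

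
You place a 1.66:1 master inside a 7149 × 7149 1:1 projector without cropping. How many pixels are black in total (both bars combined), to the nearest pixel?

20320128 pixels

1.66:1 (1.660) > 1:1 (1.000), so the master fills the width.
Content height = 7149 / 1.660 ≈ 4306.6265 px.
7149 − 4306.6265 = 2842.3735 px of bars.
That's 2842.3735 × 7149 ≈ 20320128 black pixels.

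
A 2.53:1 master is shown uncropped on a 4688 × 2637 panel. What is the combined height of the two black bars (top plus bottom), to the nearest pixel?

Since 2.530 > 1.778, the master is width-limited.
Content height = 4688 / 2.530 ≈ 1852.96 px.
Leftover height: 2637 − 1852.96 = 784.04 px.

784 px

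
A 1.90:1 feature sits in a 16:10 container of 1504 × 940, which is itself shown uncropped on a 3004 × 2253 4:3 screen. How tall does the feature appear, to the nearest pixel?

1.90:1 in 1504×940: fills the width, so the feature is 1504.00 × 791.58.
The 16:10 canvas is width-limited in 3004×2253, giving 3004.00 × 1877.50; scale factor 1.9973.
So the feature's height is 791.58 × 1.9973 ≈ 1581.05.

1581 px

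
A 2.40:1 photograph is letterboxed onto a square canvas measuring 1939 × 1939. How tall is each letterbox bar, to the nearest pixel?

2.40:1 is wider than square, so it spans the full width.
The photograph is 1939 / 2.400 ≈ 807.92 px tall.
Leftover height: 1939 − 807.92 = 1131.08 px → 565.54 each side.

566 px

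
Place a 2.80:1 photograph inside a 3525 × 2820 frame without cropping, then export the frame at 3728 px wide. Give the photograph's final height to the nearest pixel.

1331 px

At 3525×2820 the photograph is width-limited, so height = 3525 / 2.800 ≈ 1258.93 px.
Scaling 3525 → 3728 is ×1.0576, so the height becomes 1258.93 × 1.0576 ≈ 1331.43 px.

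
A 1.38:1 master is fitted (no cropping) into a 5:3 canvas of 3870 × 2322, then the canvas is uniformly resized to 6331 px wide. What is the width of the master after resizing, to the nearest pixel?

In the 3870×2322 frame the master fills the height: width = 2322 × 1.380 ≈ 3204.36 px.
Scaling 3870 → 6331 is ×1.6359, so the width becomes 3204.36 × 1.6359 ≈ 5242.07 px.

5242 px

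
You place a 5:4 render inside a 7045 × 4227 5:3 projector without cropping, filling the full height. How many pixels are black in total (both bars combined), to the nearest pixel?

7444804 pixels

Content width = 4227 × 5/4 ≈ 5283.7500 px.
Black = 7045 − 5283.7500 = 1761.2500 px.
Bar area = 1761.2500 × 4227 ≈ 7444804 px.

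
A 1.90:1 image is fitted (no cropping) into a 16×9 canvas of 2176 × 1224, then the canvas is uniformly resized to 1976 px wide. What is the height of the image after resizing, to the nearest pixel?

1040 px

At 2176×1224 the image is width-limited, so height = 2176 / 1.900 ≈ 1145.26 px.
Scaling 2176 → 1976 is ×0.9081, so the height becomes 1145.26 × 0.9081 ≈ 1040.00 px.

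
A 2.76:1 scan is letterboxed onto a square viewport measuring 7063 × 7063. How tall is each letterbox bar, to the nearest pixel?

2252 px

Since 2.760 > 1.000, the scan is width-limited.
Content height = 7063 / 2.760 ≈ 2559.06 px.
Leftover height: 7063 − 2559.06 = 4503.94 px → 2251.97 each side.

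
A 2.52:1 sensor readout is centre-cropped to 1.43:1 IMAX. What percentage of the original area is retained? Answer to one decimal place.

The height stays; only width is cut (since 1.43:1 IMAX is narrower than 2.52:1).
Area ratio = (1.430)/(2.520) = 56.75% retained.

56.7%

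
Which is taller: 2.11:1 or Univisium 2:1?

Univisium 2:1

2.11 and Univisium 2:1 = 2; 2.11 > 2. The smaller width-to-height ratio is the taller frame.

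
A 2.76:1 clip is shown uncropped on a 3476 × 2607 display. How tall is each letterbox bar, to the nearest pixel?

2.76:1 (2.760) > 4×3 (1.333), so the clip fills the width.
That makes the image 1259.42 px tall (3476 / 2.760).
Leftover height: 2607 − 1259.42 = 1347.58 px → 673.79 each side.

674 px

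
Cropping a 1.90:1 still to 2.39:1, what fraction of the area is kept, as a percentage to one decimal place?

The width stays; only height is cut (since 2.39:1 is wider than 1.90:1).
Area ratio = (1.900)/(2.390) = 79.50% retained.

79.5%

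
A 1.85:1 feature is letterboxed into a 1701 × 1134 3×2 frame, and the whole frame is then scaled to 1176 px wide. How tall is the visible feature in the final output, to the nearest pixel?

636 px

Fitted into 1701×1134, the feature spans the width; its height is 1701 / 1.850 ≈ 919.46 px.
The frame scales by 1176/1701 = 0.6914; 919.46 × 0.6914 ≈ 635.68 px.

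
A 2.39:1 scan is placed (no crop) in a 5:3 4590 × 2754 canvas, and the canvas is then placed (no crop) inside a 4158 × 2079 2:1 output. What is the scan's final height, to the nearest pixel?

2.39:1 in 4590×2754: fills the width, so the scan is 4590.00 × 1920.50.
5:3 in 4158×2079: fills the height, so the intermediate becomes 3465.00 × 2079.00 — a scale of ×0.7549.
So the scan's height is 1920.50 × 0.7549 ≈ 1449.79.

1450 px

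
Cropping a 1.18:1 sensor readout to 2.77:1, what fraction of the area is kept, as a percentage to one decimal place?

42.6%

2.77:1 is wider than 1.18:1, so the crop keeps the full width and trims the height.
Fraction kept = (1.180)/(2.770) ≈ 42.60%.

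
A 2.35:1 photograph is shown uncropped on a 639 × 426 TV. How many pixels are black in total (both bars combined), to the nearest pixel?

2.35:1 (2.350) > 3×2 (1.500), so the photograph fills the width.
Content height = 639 / 2.350 ≈ 271.9149 px.
Leftover height: 426 − 271.9149 = 154.0851 px.
That's 154.0851 × 639 ≈ 98460 black pixels.

98460 pixels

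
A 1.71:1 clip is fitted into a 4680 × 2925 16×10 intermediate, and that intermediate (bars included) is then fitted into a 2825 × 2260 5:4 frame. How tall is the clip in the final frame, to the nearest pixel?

1.71:1 in 4680×2925: fills the width, so the clip is 4680.00 × 2736.84.
The 16×10 canvas is width-limited in 2825×2260, giving 2825.00 × 1765.62; scale factor 0.6036.
The clip scales with it: height 2736.84 × 0.6036 ≈ 1652.05.

1652 px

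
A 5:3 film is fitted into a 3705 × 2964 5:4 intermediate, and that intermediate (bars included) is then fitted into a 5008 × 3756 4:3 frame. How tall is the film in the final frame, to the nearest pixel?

Inside the 3705×2964 canvas the film is width-limited at 3705.00 × 2223.00.
Second fit — the 5:4 canvas into 5008×3756 spans the height: 4695.00 × 3756.00 (×1.2672 from 3705×2964).
The film scales with it: height 2223.00 × 1.2672 ≈ 2817.00.

2817 px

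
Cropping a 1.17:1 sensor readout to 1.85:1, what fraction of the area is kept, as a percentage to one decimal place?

63.2%

Going from 1.17:1 to 1.85:1 means cutting height while keeping width.
Fraction kept = (1.170)/(1.850) ≈ 63.24%.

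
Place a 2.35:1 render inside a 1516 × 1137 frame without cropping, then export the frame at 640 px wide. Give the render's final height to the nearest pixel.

272 px

Fitted into 1516×1137, the render spans the width; its height is 1516 / 2.350 ≈ 645.11 px.
Scaling 1516 → 640 is ×0.4222, so the height becomes 645.11 × 0.4222 ≈ 272.34 px.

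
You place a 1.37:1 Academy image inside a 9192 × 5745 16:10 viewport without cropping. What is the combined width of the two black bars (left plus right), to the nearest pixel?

1321 px

Since 1.370 < 1.600, the image is height-limited.
That makes the image 7870.65 px wide (5745 × 1.370).
Black = 9192 − 7870.65 = 1321.35 px.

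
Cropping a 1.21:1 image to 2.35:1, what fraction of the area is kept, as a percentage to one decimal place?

Going from 1.21:1 to 2.35:1 means cutting height while keeping width.
(1.210)/(2.350) ≈ 0.515 of the area survives.

51.5%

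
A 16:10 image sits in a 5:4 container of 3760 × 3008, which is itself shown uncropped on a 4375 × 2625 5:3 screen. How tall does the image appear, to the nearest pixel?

2051 px

16:10 in 3760×3008: fills the width, so the image is 3760.00 × 2350.00.
Second fit — the 5:4 canvas into 4375×2625 spans the height: 3281.25 × 2625.00 (×0.8727 from 3760×3008).
The image scales with it: height 2350.00 × 0.8727 ≈ 2050.78.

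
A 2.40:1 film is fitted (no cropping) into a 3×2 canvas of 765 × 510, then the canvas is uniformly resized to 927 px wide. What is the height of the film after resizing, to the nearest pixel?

386 px

At 765×510 the film is width-limited, so height = 765 / 2.400 ≈ 318.75 px.
Resizing to 927 px wide multiplies everything by 1.2118: 318.75 → 386.25 px.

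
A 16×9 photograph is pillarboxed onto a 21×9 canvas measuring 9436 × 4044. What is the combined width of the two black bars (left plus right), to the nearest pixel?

Since 1.778 < 2.333, the photograph is height-limited.
The photograph is 4044 × 16/9 ≈ 7189.33 px wide.
Leftover width: 9436 − 7189.33 = 2246.67 px.

2247 px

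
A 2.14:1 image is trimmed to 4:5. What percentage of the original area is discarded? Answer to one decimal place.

Going from 2.14:1 to 4:5 means cutting width while keeping height.
Area ratio = (0.800)/(2.140) = 37.38%; the remaining 62.62% is cropped out.

62.6%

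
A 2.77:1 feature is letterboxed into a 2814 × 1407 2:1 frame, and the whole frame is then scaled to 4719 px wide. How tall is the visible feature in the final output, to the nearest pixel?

In the 2814×1407 frame the feature fills the width: height = 2814 / 2.770 ≈ 1015.88 px.
Scaling 2814 → 4719 is ×1.6770, so the height becomes 1015.88 × 1.6770 ≈ 1703.61 px.

1704 px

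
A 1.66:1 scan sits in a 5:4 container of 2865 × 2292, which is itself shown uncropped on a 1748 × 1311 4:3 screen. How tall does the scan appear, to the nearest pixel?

987 px

1.66:1 in 2865×2292: fills the width, so the scan is 2865.00 × 1725.90.
5:4 in 1748×1311: fills the height, so the intermediate becomes 1638.75 × 1311.00 — a scale of ×0.5720.
So the scan's height is 1725.90 × 0.5720 ≈ 987.20.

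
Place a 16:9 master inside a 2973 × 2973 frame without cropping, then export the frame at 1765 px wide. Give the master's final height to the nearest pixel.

At 2973×2973 the master is width-limited, so height = 2973 × 9/16 ≈ 1672.31 px.
Scaling 2973 → 1765 is ×0.5937, so the height becomes 1672.31 × 0.5937 ≈ 992.81 px.

993 px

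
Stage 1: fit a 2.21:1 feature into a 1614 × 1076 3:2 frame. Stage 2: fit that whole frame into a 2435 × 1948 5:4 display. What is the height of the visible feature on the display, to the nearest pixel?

Inside the 1614×1076 canvas the feature is width-limited at 1614.00 × 730.32.
The 3:2 canvas is width-limited in 2435×1948, giving 2435.00 × 1623.33; scale factor 1.5087.
Applying the same ×1.5087: 730.32 → 1101.81.

1102 px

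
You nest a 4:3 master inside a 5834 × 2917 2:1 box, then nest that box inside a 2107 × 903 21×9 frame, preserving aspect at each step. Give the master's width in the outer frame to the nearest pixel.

1204 px

4:3 in 5834×2917: fills the height, so the master is 3889.33 × 2917.00.
2:1 in 2107×903: fills the height, so the intermediate becomes 1806.00 × 903.00 — a scale of ×0.3096.
So the master's width is 3889.33 × 0.3096 ≈ 1204.00.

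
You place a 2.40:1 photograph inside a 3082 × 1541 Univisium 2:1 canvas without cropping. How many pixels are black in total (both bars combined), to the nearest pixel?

791560 pixels

2.40:1 (2.400) > Univisium 2:1 (2.000), so the photograph fills the width.
Content height = 3082 / 2.400 ≈ 1284.1667 px.
Black = 1541 − 1284.1667 = 256.8333 px.
Across the 3082-px span: 256.8333 × 3082 ≈ 791560 px.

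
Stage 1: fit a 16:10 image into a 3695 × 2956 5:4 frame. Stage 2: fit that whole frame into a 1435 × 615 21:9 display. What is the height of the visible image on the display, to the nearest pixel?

480 px

16:10 in 3695×2956: fills the width, so the image is 3695.00 × 2309.38.
The 5:4 canvas is height-limited in 1435×615, giving 768.75 × 615.00; scale factor 0.2081.
So the image's height is 2309.38 × 0.2081 ≈ 480.47.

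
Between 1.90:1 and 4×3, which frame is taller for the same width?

4×3

1.9 and 4×3 = 1.333; 1.9 > 1.333. The smaller width-to-height ratio is the taller frame.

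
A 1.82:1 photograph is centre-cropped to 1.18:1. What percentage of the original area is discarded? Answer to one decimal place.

Going from 1.82:1 to 1.18:1 means cutting width while keeping height.
Fraction kept = (1.180)/(1.820) ≈ 64.84%, so 35.16% is lost.

35.2%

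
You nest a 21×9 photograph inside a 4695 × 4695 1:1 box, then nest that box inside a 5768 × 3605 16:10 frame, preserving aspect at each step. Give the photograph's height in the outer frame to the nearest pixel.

First fit — 21×9 into 4695×4695 spans the width: 4695.00 × 2012.14.
1:1 in 5768×3605: fills the height, so the intermediate becomes 3605.00 × 3605.00 — a scale of ×0.7678.
So the photograph's height is 2012.14 × 0.7678 ≈ 1545.00.

1545 px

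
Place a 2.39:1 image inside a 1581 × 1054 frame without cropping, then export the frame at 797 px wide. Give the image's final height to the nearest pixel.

333 px

Fitted into 1581×1054, the image spans the width; its height is 1581 / 2.390 ≈ 661.51 px.
Resizing to 797 px wide multiplies everything by 0.5041: 661.51 → 333.47 px.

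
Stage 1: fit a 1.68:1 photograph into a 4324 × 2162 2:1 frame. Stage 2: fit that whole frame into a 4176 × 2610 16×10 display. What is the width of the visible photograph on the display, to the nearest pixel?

3508 px

1.68:1 in 4324×2162: fills the height, so the photograph is 3632.16 × 2162.00.
The 2:1 canvas is width-limited in 4176×2610, giving 4176.00 × 2088.00; scale factor 0.9658.
Applying the same ×0.9658: 3632.16 → 3507.84.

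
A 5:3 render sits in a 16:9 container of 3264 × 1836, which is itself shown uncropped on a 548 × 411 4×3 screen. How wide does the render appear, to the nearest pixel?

514 px

First fit — 5:3 into 3264×1836 spans the height: 3060.00 × 1836.00.
Second fit — the 16:9 canvas into 548×411 spans the width: 548.00 × 308.25 (×0.1679 from 3264×1836).
So the render's width is 3060.00 × 0.1679 ≈ 513.75.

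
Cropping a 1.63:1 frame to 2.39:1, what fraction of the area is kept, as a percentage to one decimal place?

68.2%

The width stays; only height is cut (since 2.39:1 is wider than 1.63:1).
Area ratio = (1.630)/(2.390) = 68.20% retained.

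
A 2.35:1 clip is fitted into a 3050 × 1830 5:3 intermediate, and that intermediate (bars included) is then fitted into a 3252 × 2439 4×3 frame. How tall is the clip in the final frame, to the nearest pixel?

Inside the 3050×1830 canvas the clip is width-limited at 3050.00 × 1297.87.
5:3 in 3252×2439: fills the width, so the intermediate becomes 3252.00 × 1951.20 — a scale of ×1.0662.
The clip scales with it: height 1297.87 × 1.0662 ≈ 1383.83.

1384 px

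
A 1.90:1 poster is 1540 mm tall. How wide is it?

2926 mm

1540 × 1.900 = 2926.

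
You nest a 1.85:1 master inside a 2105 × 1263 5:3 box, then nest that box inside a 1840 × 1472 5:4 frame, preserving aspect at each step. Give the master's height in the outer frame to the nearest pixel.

1.85:1 in 2105×1263: fills the width, so the master is 2105.00 × 1137.84.
Second fit — the 5:3 canvas into 1840×1472 spans the width: 1840.00 × 1104.00 (×0.8741 from 2105×1263).
The master scales with it: height 1137.84 × 0.8741 ≈ 994.59.

995 px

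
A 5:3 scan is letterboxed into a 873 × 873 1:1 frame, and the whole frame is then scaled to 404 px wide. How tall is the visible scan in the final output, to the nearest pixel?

At 873×873 the scan is width-limited, so height = 873 × 3/5 ≈ 523.80 px.
Resizing to 404 px wide multiplies everything by 0.4628: 523.80 → 242.40 px.

242 px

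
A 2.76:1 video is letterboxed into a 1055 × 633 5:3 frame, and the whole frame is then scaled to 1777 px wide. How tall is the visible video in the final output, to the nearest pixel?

At 1055×633 the video is width-limited, so height = 1055 / 2.760 ≈ 382.25 px.
The frame scales by 1777/1055 = 1.6844; 382.25 × 1.6844 ≈ 643.84 px.

644 px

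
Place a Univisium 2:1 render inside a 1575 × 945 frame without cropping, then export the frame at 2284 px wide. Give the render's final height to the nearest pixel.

Fitted into 1575×945, the render spans the width; its height is 1575 × 1/2 ≈ 787.50 px.
Resizing to 2284 px wide multiplies everything by 1.4502: 787.50 → 1142.00 px.

1142 px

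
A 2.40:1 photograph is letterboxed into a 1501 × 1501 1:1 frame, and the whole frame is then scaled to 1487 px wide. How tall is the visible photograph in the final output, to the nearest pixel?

Fitted into 1501×1501, the photograph spans the width; its height is 1501 / 2.400 ≈ 625.42 px.
The frame scales by 1487/1501 = 0.9907; 625.42 × 0.9907 ≈ 619.58 px.

620 px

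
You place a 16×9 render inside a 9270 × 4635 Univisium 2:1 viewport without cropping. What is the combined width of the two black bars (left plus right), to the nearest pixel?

Since 1.778 < 2.000, the render is height-limited.
Content width = 4635 × 16/9 ≈ 8240.00 px.
Leftover width: 9270 − 8240.00 = 1030.00 px.

1030 px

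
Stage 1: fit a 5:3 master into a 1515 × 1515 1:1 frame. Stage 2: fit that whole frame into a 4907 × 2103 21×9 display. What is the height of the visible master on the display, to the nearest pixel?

1262 px

First fit — 5:3 into 1515×1515 spans the width: 1515.00 × 909.00.
Second fit — the 1:1 canvas into 4907×2103 spans the height: 2103.00 × 2103.00 (×1.3881 from 1515×1515).
So the master's height is 909.00 × 1.3881 ≈ 1261.80.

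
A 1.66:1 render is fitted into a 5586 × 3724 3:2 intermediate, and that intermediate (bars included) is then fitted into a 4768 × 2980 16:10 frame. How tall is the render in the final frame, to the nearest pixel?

1.66:1 in 5586×3724: fills the width, so the render is 5586.00 × 3365.06.
The 3:2 canvas is height-limited in 4768×2980, giving 4470.00 × 2980.00; scale factor 0.8002.
So the render's height is 3365.06 × 0.8002 ≈ 2692.77.

2693 px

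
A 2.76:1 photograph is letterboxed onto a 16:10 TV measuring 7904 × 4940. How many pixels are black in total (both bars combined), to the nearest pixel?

16410537 pixels

Since 2.760 > 1.600, the photograph is width-limited.
That makes the image 2863.7681 px tall (7904 / 2.760).
4940 − 2863.7681 = 2076.2319 px of bars.
Bar area = 2076.2319 × 7904 ≈ 16410537 px.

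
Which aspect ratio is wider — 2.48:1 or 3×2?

2.48:1

2.48 and 3×2 = 1.5; 2.48 > 1.5.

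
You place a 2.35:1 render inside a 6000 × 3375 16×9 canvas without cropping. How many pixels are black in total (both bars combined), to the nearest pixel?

4930851 pixels

2.35:1 is wider than 16×9, so it spans the full width.
The render is 6000 / 2.350 ≈ 2553.1915 px tall.
Black = 3375 − 2553.1915 = 821.8085 px.
That's 821.8085 × 6000 ≈ 4930851 black pixels.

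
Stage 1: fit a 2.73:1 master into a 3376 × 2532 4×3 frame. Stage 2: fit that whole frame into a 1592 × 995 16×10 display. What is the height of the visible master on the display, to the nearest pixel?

First fit — 2.73:1 into 3376×2532 spans the width: 3376.00 × 1236.63.
The 4×3 canvas is height-limited in 1592×995, giving 1326.67 × 995.00; scale factor 0.3930.
Applying the same ×0.3930: 1236.63 → 485.96.

486 px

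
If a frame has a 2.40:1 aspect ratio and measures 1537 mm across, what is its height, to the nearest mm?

640 mm

Height = 1537 / 2.400 = 640.42.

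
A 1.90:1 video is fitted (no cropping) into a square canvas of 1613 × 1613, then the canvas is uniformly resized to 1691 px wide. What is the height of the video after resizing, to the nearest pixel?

890 px

Fitted into 1613×1613, the video spans the width; its height is 1613 / 1.900 ≈ 848.95 px.
Scaling 1613 → 1691 is ×1.0484, so the height becomes 848.95 × 1.0484 ≈ 890.00 px.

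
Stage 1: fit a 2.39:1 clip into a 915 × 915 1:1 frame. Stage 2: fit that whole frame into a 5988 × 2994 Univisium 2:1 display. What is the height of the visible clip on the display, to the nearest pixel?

First fit — 2.39:1 into 915×915 spans the width: 915.00 × 382.85.
The 1:1 canvas is height-limited in 5988×2994, giving 2994.00 × 2994.00; scale factor 3.2721.
The clip scales with it: height 382.85 × 3.2721 ≈ 1252.72.

1253 px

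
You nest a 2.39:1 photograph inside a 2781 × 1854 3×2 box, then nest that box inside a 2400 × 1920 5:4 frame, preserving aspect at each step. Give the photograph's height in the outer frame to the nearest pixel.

2.39:1 in 2781×1854: fills the width, so the photograph is 2781.00 × 1163.60.
The 3×2 canvas is width-limited in 2400×1920, giving 2400.00 × 1600.00; scale factor 0.8630.
The photograph scales with it: height 1163.60 × 0.8630 ≈ 1004.18.

1004 px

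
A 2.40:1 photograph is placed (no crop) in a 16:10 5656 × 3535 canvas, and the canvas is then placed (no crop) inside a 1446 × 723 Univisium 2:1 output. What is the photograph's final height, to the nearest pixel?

482 px

2.40:1 in 5656×3535: fills the width, so the photograph is 5656.00 × 2356.67.
The 16:10 canvas is height-limited in 1446×723, giving 1156.80 × 723.00; scale factor 0.2045.
So the photograph's height is 2356.67 × 0.2045 ≈ 482.00.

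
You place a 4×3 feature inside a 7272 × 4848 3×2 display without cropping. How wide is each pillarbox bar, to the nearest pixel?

Since 1.333 < 1.500, the feature is height-limited.
Content width = 4848 × 4/3 ≈ 6464.00 px.
Leftover width: 7272 − 6464.00 = 808.00 px → 404.00 each side.

404 px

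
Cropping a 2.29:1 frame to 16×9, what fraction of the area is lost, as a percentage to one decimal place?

22.4%

16×9 is narrower than 2.29:1, so the crop keeps the full height and trims the width.
Area ratio = (1.778)/(2.290) = 77.63%; the remaining 22.37% is cropped out.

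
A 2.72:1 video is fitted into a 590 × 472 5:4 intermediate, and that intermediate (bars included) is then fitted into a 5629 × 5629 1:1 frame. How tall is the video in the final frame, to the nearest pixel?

2069 px

2.72:1 in 590×472: fills the width, so the video is 590.00 × 216.91.
Second fit — the 5:4 canvas into 5629×5629 spans the width: 5629.00 × 4503.20 (×9.5407 from 590×472).
Applying the same ×9.5407: 216.91 → 2069.49.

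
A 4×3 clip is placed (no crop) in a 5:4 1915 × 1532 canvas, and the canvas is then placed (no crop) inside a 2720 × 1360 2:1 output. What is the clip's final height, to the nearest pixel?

1275 px

4×3 in 1915×1532: fills the width, so the clip is 1915.00 × 1436.25.
5:4 in 2720×1360: fills the height, so the intermediate becomes 1700.00 × 1360.00 — a scale of ×0.8877.
The clip scales with it: height 1436.25 × 0.8877 ≈ 1275.00.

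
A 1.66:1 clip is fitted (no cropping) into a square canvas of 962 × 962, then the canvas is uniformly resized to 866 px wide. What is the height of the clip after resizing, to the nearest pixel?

522 px

At 962×962 the clip is width-limited, so height = 962 / 1.660 ≈ 579.52 px.
Scaling 962 → 866 is ×0.9002, so the height becomes 579.52 × 0.9002 ≈ 521.69 px.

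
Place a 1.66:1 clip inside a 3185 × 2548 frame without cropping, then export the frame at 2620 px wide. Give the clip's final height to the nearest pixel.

1578 px

In the 3185×2548 frame the clip fills the width: height = 3185 / 1.660 ≈ 1918.67 px.
Resizing to 2620 px wide multiplies everything by 0.8226: 1918.67 → 1578.31 px.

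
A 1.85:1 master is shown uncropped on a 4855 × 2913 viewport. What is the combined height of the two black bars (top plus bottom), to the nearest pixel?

289 px

Since 1.850 > 1.667, the master is width-limited.
The master is 4855 / 1.850 ≈ 2624.32 px tall.
Leftover height: 2913 − 2624.32 = 288.68 px.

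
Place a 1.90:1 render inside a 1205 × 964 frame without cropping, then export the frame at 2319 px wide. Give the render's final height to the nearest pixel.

In the 1205×964 frame the render fills the width: height = 1205 / 1.900 ≈ 634.21 px.
The frame scales by 2319/1205 = 1.9245; 634.21 × 1.9245 ≈ 1220.53 px.

1221 px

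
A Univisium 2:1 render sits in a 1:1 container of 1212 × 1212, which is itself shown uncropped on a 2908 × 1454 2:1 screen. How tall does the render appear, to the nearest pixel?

727 px

Inside the 1212×1212 canvas the render is width-limited at 1212.00 × 606.00.
Second fit — the 1:1 canvas into 2908×1454 spans the height: 1454.00 × 1454.00 (×1.1997 from 1212×1212).
So the render's height is 606.00 × 1.1997 ≈ 727.00.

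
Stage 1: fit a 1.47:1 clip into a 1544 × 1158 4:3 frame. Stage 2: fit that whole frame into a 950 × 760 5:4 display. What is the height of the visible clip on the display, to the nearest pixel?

First fit — 1.47:1 into 1544×1158 spans the width: 1544.00 × 1050.34.
4:3 in 950×760: fills the width, so the intermediate becomes 950.00 × 712.50 — a scale of ×0.6153.
So the clip's height is 1050.34 × 0.6153 ≈ 646.26.

646 px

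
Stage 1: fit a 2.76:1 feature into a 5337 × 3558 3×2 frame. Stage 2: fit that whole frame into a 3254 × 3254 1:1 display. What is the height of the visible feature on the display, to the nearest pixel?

Inside the 5337×3558 canvas the feature is width-limited at 5337.00 × 1933.70.
3×2 in 3254×3254: fills the width, so the intermediate becomes 3254.00 × 2169.33 — a scale of ×0.6097.
The feature scales with it: height 1933.70 × 0.6097 ≈ 1178.99.

1179 px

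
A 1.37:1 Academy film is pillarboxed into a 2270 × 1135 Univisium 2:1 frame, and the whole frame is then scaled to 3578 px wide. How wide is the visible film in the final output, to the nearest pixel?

Fitted into 2270×1135, the film spans the height; its width is 1135 × 1.370 ≈ 1554.95 px.
Scaling 2270 → 3578 is ×1.5762, so the width becomes 1554.95 × 1.5762 ≈ 2450.93 px.

2451 px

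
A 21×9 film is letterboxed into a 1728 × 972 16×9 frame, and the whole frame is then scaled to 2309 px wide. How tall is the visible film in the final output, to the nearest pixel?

Fitted into 1728×972, the film spans the width; its height is 1728 × 9/21 ≈ 740.57 px.
Resizing to 2309 px wide multiplies everything by 1.3362: 740.57 → 989.57 px.

990 px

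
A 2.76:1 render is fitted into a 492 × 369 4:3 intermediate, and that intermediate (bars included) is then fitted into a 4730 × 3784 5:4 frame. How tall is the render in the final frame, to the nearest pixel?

First fit — 2.76:1 into 492×369 spans the width: 492.00 × 178.26.
The 4:3 canvas is width-limited in 4730×3784, giving 4730.00 × 3547.50; scale factor 9.6138.
Applying the same ×9.6138: 178.26 → 1713.77.

1714 px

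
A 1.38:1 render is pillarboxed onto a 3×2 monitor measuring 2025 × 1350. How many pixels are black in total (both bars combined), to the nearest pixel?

1.38:1 is narrower than 3×2, so it spans the full height.
That makes the image 1863.0000 px wide (1350 × 1.380).
2025 − 1863.0000 = 162.0000 px of bars.
Across the 1350-px span: 162.0000 × 1350 ≈ 218700 px.

218700 pixels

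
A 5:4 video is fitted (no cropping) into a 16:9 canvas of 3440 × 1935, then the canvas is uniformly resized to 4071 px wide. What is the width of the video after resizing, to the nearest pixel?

At 3440×1935 the video is height-limited, so width = 1935 × 5/4 ≈ 2418.75 px.
The frame scales by 4071/3440 = 1.1834; 2418.75 × 1.1834 ≈ 2862.42 px.

2862 px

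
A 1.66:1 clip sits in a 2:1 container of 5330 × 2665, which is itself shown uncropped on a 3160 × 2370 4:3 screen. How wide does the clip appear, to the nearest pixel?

Inside the 5330×2665 canvas the clip is height-limited at 4423.90 × 2665.00.
2:1 in 3160×2370: fills the width, so the intermediate becomes 3160.00 × 1580.00 — a scale of ×0.5929.
Applying the same ×0.5929: 4423.90 → 2622.80.

2623 px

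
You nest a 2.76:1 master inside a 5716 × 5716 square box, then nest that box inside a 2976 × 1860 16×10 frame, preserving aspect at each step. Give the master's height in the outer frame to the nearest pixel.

674 px

2.76:1 in 5716×5716: fills the width, so the master is 5716.00 × 2071.01.
The square canvas is height-limited in 2976×1860, giving 1860.00 × 1860.00; scale factor 0.3254.
So the master's height is 2071.01 × 0.3254 ≈ 673.91.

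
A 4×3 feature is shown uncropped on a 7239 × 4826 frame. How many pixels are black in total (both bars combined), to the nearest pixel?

3881713 pixels

4×3 (1.333) < 3×2 (1.500), so the feature fills the height.
The feature is 4826 × 4/3 ≈ 6434.6667 px wide.
Black = 7239 − 6434.6667 = 804.3333 px.
That's 804.3333 × 4826 ≈ 3881713 black pixels.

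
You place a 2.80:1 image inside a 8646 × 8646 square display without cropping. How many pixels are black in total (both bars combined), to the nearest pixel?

48055703 pixels

Since 2.800 > 1.000, the image is width-limited.
The image is 8646 / 2.800 ≈ 3087.8571 px tall.
Black = 8646 − 3087.8571 = 5558.1429 px.
That's 5558.1429 × 8646 ≈ 48055703 black pixels.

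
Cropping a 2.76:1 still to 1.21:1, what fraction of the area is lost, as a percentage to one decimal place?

The height stays; only width is cut (since 1.21:1 is narrower than 2.76:1).
(1.210)/(2.760) ≈ 0.438 of the area survives, leaving 56.16% discarded.

56.2%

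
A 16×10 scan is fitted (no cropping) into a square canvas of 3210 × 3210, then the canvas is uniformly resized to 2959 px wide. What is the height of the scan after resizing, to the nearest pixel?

1849 px

In the 3210×3210 frame the scan fills the width: height = 3210 × 10/16 ≈ 2006.25 px.
Resizing to 2959 px wide multiplies everything by 0.9218: 2006.25 → 1849.38 px.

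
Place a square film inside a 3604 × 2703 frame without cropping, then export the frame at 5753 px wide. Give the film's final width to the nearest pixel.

Fitted into 3604×2703, the film spans the height; its width is 2703 × 1/1 ≈ 2703.00 px.
Resizing to 5753 px wide multiplies everything by 1.5963: 2703.00 → 4314.75 px.

4315 px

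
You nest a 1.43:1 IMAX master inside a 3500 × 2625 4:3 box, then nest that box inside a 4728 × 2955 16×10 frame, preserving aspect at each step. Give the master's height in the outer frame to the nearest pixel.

Inside the 3500×2625 canvas the master is width-limited at 3500.00 × 2447.55.
4:3 in 4728×2955: fills the height, so the intermediate becomes 3940.00 × 2955.00 — a scale of ×1.1257.
So the master's height is 2447.55 × 1.1257 ≈ 2755.24.

2755 px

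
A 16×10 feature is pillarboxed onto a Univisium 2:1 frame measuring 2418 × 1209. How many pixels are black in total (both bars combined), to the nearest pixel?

Since 1.600 < 2.000, the feature is height-limited.
That makes the image 1934.4000 px wide (1209 × 16/10).
Leftover width: 2418 − 1934.4000 = 483.6000 px.
Bar area = 483.6000 × 1209 ≈ 584672 px.

584672 pixels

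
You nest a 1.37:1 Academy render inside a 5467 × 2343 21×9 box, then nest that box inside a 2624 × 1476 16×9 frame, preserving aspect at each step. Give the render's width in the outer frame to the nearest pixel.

1541 px

Inside the 5467×2343 canvas the render is height-limited at 3209.91 × 2343.00.
Second fit — the 21×9 canvas into 2624×1476 spans the width: 2624.00 × 1124.57 (×0.4800 from 5467×2343).
Applying the same ×0.4800: 3209.91 → 1540.66.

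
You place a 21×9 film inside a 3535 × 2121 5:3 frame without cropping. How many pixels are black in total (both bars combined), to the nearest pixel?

2142210 pixels

21×9 (2.333) > 5:3 (1.667), so the film fills the width.
The film is 3535 × 9/21 ≈ 1515.0000 px tall.
Black = 2121 − 1515.0000 = 606.0000 px.
That's 606.0000 × 3535 ≈ 2142210 black pixels.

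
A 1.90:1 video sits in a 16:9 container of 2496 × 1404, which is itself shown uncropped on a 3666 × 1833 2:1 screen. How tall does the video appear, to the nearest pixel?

Inside the 2496×1404 canvas the video is width-limited at 2496.00 × 1313.68.
The 16:9 canvas is height-limited in 3666×1833, giving 3258.67 × 1833.00; scale factor 1.3056.
So the video's height is 1313.68 × 1.3056 ≈ 1715.09.

1715 px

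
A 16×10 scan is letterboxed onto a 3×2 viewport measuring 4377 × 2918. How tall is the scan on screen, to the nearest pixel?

Since 1.600 > 1.500, the scan is width-limited.
Content height = 4377 × 10/16 ≈ 2735.62 px.

2736 px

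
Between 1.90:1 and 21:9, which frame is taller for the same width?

1.90:1

1.9 and 21:9 = 2.333; 2.333 > 1.9. The smaller width-to-height ratio is the taller frame.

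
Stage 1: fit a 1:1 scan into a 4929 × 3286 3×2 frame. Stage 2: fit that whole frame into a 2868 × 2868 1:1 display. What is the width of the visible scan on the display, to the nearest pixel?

1:1 in 4929×3286: fills the height, so the scan is 3286.00 × 3286.00.
The 3×2 canvas is width-limited in 2868×2868, giving 2868.00 × 1912.00; scale factor 0.5819.
Applying the same ×0.5819: 3286.00 → 1912.00.

1912 px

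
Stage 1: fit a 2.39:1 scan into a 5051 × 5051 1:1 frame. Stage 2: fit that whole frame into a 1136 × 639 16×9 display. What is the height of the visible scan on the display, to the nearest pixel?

2.39:1 in 5051×5051: fills the width, so the scan is 5051.00 × 2113.39.
The 1:1 canvas is height-limited in 1136×639, giving 639.00 × 639.00; scale factor 0.1265.
So the scan's height is 2113.39 × 0.1265 ≈ 267.36.

267 px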